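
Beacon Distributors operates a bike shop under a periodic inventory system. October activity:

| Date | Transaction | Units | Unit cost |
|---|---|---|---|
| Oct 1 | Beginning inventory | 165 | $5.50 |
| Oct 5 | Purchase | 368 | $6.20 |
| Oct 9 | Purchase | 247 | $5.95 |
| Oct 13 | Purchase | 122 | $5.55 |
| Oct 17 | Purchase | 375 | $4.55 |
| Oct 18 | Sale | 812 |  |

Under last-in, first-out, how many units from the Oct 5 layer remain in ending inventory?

Oct 18, 812 sold [LIFO — newest first]: 375 @ $4.55 + 122 @ $5.55 + 247 @ $5.95 + 68 @ $6.20 = $4,274.60
Ending inventory: 165 @ $5.50 + 300 @ $6.20 = $2,767.50
Check: goods available $7,042.10 = COGS $4,274.60 + ending $2,767.50

300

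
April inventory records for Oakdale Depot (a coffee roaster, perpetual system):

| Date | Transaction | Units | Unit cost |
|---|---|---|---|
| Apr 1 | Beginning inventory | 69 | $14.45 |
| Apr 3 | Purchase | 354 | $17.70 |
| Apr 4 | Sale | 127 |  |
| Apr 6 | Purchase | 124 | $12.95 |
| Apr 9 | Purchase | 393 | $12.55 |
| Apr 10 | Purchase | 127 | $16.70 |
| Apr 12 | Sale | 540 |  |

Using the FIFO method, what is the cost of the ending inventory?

Ending inventory = $5,547.05

Apr 4, 127 sold [FIFO — oldest first]: 69 @ $14.45 + 58 @ $17.70 = $2,023.65
Apr 12, 540 sold [FIFO — oldest first]: 296 @ $17.70 + 124 @ $12.95 + 120 @ $12.55 = $8,351.00
Total COGS = $2,023.65 + $8,351.00 = $10,374.65
Ending inventory: 273 @ $12.55 + 127 @ $16.70 = $5,547.05
Check: goods available $15,921.70 = COGS $10,374.65 + ending $5,547.05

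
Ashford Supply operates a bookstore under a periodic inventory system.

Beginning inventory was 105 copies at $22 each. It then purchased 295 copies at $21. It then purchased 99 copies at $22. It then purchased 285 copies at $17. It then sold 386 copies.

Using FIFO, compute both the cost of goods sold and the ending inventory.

Sale 1 (386) [FIFO — oldest first]: 105 @ $22 + 281 @ $21 = $8,211
Ending inventory: 14 @ $21 + 99 @ $22 + 285 @ $17 = $7,317
Check: goods available $15,528 = COGS $8,211 + ending $7,317

COGS = $8,211; ending inventory = $7,317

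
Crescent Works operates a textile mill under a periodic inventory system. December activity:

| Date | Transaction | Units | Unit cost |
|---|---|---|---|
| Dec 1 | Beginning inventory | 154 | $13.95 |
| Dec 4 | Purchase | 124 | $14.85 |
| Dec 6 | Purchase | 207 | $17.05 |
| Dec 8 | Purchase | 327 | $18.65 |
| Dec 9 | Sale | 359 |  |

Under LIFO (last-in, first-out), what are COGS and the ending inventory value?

Dec 9, 359 sold [LIFO — newest first]: 327 @ $18.65 + 32 @ $17.05 = $6,644.15
Ending inventory: 154 @ $13.95 + 124 @ $14.85 + 175 @ $17.05 = $6,973.45
Check: goods available $13,617.60 = COGS $6,644.15 + ending $6,973.45

COGS = $6,644.15; ending inventory = $6,973.45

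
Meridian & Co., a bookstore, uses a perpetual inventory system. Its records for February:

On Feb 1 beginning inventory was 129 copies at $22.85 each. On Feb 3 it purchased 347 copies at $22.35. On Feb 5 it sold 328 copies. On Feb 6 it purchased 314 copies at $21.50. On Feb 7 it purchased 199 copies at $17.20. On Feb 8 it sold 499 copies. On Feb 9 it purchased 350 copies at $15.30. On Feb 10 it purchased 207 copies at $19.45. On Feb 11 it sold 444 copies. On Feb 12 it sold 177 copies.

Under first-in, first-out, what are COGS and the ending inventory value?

Feb 5, 328 sold [FIFO — oldest first]: 129 @ $22.85 + 199 @ $22.35 = $7,395.30
Feb 8, 499 sold [FIFO — oldest first]: 148 @ $22.35 + 314 @ $21.50 + 37 @ $17.20 = $10,695.20
Feb 11, 444 sold [FIFO — oldest first]: 162 @ $17.20 + 282 @ $15.30 = $7,101.00
Feb 12, 177 sold [FIFO — oldest first]: 68 @ $15.30 + 109 @ $19.45 = $3,160.45
Total COGS = $7,395.30 + $10,695.20 + $7,101.00 + $3,160.45 = $28,351.95
Ending inventory: 98 @ $19.45 = $1,906.10
Check: goods available $30,258.05 = COGS $28,351.95 + ending $1,906.10

COGS = $28,351.95; ending inventory = $1,906.10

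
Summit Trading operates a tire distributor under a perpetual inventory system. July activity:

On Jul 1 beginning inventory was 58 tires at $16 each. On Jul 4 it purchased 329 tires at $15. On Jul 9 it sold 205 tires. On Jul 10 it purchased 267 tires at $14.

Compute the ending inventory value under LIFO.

Ending inventory = $6,526

Jul 9, 205 sold [LIFO — newest first]: 205 @ $15 = $3,075
Ending inventory: 58 @ $16 + 124 @ $15 + 267 @ $14 = $6,526
Check: goods available $9,601 = COGS $3,075 + ending $6,526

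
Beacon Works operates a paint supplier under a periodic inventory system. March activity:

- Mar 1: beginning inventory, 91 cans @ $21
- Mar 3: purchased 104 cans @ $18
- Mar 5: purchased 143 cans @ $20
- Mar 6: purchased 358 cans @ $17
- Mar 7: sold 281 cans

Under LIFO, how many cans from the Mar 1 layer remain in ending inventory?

Mar 7, 281 sold [LIFO — newest first]: 281 @ $17 = $4,777
Ending inventory: 91 @ $21 + 104 @ $18 + 143 @ $20 + 77 @ $17 = $7,952
Check: goods available $12,729 = COGS $4,777 + ending $7,952

91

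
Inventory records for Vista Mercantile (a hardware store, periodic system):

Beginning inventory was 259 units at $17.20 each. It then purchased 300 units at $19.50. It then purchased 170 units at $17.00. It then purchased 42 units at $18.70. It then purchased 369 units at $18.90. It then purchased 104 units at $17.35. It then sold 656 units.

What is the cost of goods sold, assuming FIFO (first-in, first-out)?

Sale 1 (656) [FIFO — oldest first]: 259 @ $17.20 + 300 @ $19.50 + 97 @ $17.00 = $11,953.80
Ending inventory: 73 @ $17.00 + 42 @ $18.70 + 369 @ $18.90 + 104 @ $17.35 = $10,804.90

COGS = $11,953.80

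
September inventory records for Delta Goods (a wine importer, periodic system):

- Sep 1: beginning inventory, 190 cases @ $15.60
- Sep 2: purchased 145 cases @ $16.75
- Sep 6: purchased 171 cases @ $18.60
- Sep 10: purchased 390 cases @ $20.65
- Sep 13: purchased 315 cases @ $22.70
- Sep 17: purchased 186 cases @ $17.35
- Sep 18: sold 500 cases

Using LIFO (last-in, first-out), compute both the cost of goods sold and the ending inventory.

COGS = $10,354.90; ending inventory = $16,649.55

Sep 18, 500 sold [LIFO — newest first]: 186 @ $17.35 + 314 @ $22.70 = $10,354.90
Ending inventory: 190 @ $15.60 + 145 @ $16.75 + 171 @ $18.60 + 390 @ $20.65 + 1 @ $22.70 = $16,649.55
Check: goods available $27,004.45 = COGS $10,354.90 + ending $16,649.55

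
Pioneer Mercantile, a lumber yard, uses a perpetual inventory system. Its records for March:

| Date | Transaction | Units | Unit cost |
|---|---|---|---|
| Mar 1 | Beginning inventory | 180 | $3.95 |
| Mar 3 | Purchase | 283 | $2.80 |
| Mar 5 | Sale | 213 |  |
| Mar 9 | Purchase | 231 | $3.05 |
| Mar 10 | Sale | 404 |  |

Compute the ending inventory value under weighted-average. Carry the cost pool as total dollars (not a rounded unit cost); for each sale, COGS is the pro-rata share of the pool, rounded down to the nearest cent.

Ending inventory = $242.74

After Mar 1: 180 on hand, pool $711.00 (≈ $3.9500 each)
After Mar 3: 463 on hand, pool $1,503.40 (≈ $3.2471 each)
Mar 5, sell 213: 213/463 × $1,503.40 → $691.62
After Mar 9: 481 on hand, pool $1,516.33 (≈ $3.1525 each)
Mar 10, sell 404: 404/481 × $1,516.33 → $1,273.59
Total COGS = $691.62 + $1,273.59 = $1,965.21
Ending inventory (cost pool remaining) = $242.74
Check: goods available $2,207.95 = COGS $1,965.21 + ending $242.74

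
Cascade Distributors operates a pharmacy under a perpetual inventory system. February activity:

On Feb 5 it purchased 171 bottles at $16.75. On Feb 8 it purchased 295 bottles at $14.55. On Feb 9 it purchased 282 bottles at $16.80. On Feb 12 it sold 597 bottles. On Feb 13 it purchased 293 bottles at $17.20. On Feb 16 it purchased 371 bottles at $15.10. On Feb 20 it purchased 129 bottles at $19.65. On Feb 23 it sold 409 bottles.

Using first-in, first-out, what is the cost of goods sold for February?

COGS = $16,331.70

Feb 12, 597 sold [FIFO — oldest first]: 171 @ $16.75 + 295 @ $14.55 + 131 @ $16.80 = $9,357.30
Feb 23, 409 sold [FIFO — oldest first]: 151 @ $16.80 + 258 @ $17.20 = $6,974.40
Total COGS = $9,357.30 + $6,974.40 = $16,331.70
Ending inventory: 35 @ $17.20 + 371 @ $15.10 + 129 @ $19.65 = $8,738.95
Check: goods available $25,070.65 = COGS $16,331.70 + ending $8,738.95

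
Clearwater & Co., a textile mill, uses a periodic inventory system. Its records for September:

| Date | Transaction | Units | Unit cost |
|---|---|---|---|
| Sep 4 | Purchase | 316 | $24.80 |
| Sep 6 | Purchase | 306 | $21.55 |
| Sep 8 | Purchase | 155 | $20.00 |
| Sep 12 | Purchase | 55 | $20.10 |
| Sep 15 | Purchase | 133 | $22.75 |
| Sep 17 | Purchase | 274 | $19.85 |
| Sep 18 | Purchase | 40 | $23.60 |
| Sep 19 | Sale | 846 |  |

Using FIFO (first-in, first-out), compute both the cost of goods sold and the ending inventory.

COGS = $18,955.10; ending inventory = $9,090.15

Sep 19, 846 sold [FIFO — oldest first]: 316 @ $24.80 + 306 @ $21.55 + 155 @ $20.00 + 55 @ $20.10 + 14 @ $22.75 = $18,955.10
Ending inventory: 119 @ $22.75 + 274 @ $19.85 + 40 @ $23.60 = $9,090.15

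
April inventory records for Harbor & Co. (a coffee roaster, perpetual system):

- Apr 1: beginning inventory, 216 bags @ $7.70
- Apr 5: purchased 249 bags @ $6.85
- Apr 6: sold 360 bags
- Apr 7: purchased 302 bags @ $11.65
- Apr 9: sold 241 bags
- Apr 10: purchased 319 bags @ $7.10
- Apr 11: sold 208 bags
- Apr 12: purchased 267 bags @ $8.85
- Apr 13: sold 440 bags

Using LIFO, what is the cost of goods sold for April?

COGS = $10,714.20

Apr 6, 360 sold [LIFO — newest first]: 249 @ $6.85 + 111 @ $7.70 = $2,560.35
Apr 9, 241 sold [LIFO — newest first]: 241 @ $11.65 = $2,807.65
Apr 11, 208 sold [LIFO — newest first]: 208 @ $7.10 = $1,476.80
Apr 13, 440 sold [LIFO — newest first]: 267 @ $8.85 + 111 @ $7.10 + 61 @ $11.65 + 1 @ $7.70 = $3,869.40
Total COGS = $2,560.35 + $2,807.65 + $1,476.80 + $3,869.40 = $10,714.20
Ending inventory: 104 @ $7.70 = $800.80
Check: goods available $11,515.00 = COGS $10,714.20 + ending $800.80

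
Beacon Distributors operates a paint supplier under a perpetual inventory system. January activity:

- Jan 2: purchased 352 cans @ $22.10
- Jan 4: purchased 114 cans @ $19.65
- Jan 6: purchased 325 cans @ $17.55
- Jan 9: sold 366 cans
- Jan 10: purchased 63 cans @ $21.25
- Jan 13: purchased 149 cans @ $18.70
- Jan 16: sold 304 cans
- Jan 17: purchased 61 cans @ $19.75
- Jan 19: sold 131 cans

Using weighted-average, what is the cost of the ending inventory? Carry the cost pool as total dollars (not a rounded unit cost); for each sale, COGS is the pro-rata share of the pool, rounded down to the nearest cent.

Ending inventory = $5,191.54

After Jan 2: 352 on hand, pool $7,779.20 (≈ $22.1000 each)
After Jan 4: 466 on hand, pool $10,019.30 (≈ $21.5006 each)
After Jan 6: 791 on hand, pool $15,723.05 (≈ $19.8774 each)
Jan 9, sell 366: 366/791 × $15,723.05 → $7,275.14
After Jan 10: 488 on hand, pool $9,786.66 (≈ $20.0546 each)
After Jan 13: 637 on hand, pool $12,572.96 (≈ $19.7378 each)
Jan 16, sell 304: 304/637 × $12,572.96 → $6,000.28
After Jan 17: 394 on hand, pool $7,777.43 (≈ $19.7397 each)
Jan 19, sell 131: 131/394 × $7,777.43 → $2,585.89
Total COGS = $7,275.14 + $6,000.28 + $2,585.89 = $15,861.31
Ending inventory (cost pool remaining) = $5,191.54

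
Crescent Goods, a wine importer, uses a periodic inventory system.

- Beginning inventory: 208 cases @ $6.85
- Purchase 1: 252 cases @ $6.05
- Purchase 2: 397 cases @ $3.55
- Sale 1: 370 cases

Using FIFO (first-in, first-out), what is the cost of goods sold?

COGS = $2,404.90

Sale 1 (370) [FIFO — oldest first]: 208 @ $6.85 + 162 @ $6.05 = $2,404.90
Ending inventory: 90 @ $6.05 + 397 @ $3.55 = $1,953.85
Check: goods available $4,358.75 = COGS $2,404.90 + ending $1,953.85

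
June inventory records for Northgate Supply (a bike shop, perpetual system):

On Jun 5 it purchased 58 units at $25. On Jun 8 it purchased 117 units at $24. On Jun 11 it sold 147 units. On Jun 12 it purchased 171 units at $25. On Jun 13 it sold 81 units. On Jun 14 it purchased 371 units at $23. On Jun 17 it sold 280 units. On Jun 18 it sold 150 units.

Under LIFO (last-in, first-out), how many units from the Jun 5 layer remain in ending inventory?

28

Jun 11, 147 sold [LIFO — newest first]: 117 @ $24 + 30 @ $25 = $3,558
Jun 13, 81 sold [LIFO — newest first]: 81 @ $25 = $2,025
Jun 17, 280 sold [LIFO — newest first]: 280 @ $23 = $6,440
Jun 18, 150 sold [LIFO — newest first]: 91 @ $23 + 59 @ $25 = $3,568
Total COGS = $3,558 + $2,025 + $6,440 + $3,568 = $15,591
Ending inventory: 28 @ $25 + 31 @ $25 = $1,475
Check: goods available $17,066 = COGS $15,591 + ending $1,475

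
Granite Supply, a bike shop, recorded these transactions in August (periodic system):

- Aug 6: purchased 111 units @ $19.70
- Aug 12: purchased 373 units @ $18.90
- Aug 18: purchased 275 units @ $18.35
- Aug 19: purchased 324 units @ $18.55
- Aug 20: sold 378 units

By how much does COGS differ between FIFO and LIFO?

FIFO COGS: 111 @ $19.70 + 267 @ $18.90 = $7,233.00
LIFO COGS: 324 @ $18.55 + 54 @ $18.35 = $7,001.10
Difference = |$7,233.00 − $7,001.10| = $231.90

$231.90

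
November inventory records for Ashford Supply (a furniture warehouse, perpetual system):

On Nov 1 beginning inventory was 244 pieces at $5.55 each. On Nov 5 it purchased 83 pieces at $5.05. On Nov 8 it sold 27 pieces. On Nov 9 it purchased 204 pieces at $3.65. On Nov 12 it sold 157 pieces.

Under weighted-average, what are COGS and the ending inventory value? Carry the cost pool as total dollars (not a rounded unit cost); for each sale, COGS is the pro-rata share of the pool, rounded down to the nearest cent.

After Nov 1: 244 on hand, pool $1,354.20 (≈ $5.5500 each)
After Nov 5: 327 on hand, pool $1,773.35 (≈ $5.4231 each)
Nov 8, sell 27: 27/327 × $1,773.35 → $146.42
After Nov 9: 504 on hand, pool $2,371.53 (≈ $4.7054 each)
Nov 12, sell 157: 157/504 × $2,371.53 → $738.75
Total COGS = $146.42 + $738.75 = $885.17
Ending inventory (cost pool remaining) = $1,632.78
Check: goods available $2,517.95 = COGS $885.17 + ending $1,632.78

COGS = $885.17; ending inventory = $1,632.78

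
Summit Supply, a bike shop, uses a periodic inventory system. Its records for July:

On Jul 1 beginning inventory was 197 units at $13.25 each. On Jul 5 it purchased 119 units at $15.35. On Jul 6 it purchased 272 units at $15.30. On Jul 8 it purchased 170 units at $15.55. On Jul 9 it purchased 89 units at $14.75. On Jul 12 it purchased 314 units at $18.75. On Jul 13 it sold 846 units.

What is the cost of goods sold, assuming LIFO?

Jul 13, 846 sold [LIFO — newest first]: 314 @ $18.75 + 89 @ $14.75 + 170 @ $15.55 + 272 @ $15.30 + 1 @ $15.35 = $14,020.70
Ending inventory: 197 @ $13.25 + 118 @ $15.35 = $4,421.55

COGS = $14,020.70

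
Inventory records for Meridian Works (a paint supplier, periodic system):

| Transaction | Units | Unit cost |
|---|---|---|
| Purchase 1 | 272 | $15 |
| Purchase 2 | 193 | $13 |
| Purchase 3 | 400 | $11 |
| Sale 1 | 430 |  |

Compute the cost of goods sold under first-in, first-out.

COGS = $6,134

Sale 1 (430) [FIFO — oldest first]: 272 @ $15 + 158 @ $13 = $6,134
Ending inventory: 35 @ $13 + 400 @ $11 = $4,855
Check: goods available $10,989 = COGS $6,134 + ending $4,855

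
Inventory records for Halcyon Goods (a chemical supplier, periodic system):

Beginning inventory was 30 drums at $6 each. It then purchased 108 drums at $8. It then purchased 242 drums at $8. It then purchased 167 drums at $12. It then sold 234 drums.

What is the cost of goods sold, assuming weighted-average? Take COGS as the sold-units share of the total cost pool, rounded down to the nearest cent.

Sale 1, sell 234: 234/547 × $4,984.00 → $2,132.09
Ending inventory (cost pool remaining) = $2,851.91

COGS = $2,132.09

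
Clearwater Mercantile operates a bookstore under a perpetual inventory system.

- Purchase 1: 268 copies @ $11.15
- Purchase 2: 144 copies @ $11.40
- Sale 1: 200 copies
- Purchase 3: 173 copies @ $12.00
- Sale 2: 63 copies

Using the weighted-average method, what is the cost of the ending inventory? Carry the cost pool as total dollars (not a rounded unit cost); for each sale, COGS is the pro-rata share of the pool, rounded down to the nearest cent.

After Purchase 1: 268 on hand, pool $2,988.20 (≈ $11.1500 each)
After Purchase 2: 412 on hand, pool $4,629.80 (≈ $11.2374 each)
Sale 1, sell 200: 200/412 × $4,629.80 → $2,247.47
After Purchase 3: 385 on hand, pool $4,458.33 (≈ $11.5801 each)
Sale 2, sell 63: 63/385 × $4,458.33 → $729.54
Total COGS = $2,247.47 + $729.54 = $2,977.01
Ending inventory (cost pool remaining) = $3,728.79

Ending inventory = $3,728.79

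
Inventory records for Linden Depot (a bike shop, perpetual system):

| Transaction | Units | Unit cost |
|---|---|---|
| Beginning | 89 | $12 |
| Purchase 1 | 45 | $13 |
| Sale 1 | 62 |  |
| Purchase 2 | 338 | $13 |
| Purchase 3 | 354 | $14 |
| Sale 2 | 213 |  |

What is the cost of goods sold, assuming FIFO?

COGS = $3,486

Sale 1 (62) [FIFO — oldest first]: 62 @ $12 = $744
Sale 2 (213) [FIFO — oldest first]: 27 @ $12 + 45 @ $13 + 141 @ $13 = $2,742
Total COGS = $744 + $2,742 = $3,486
Ending inventory: 197 @ $13 + 354 @ $14 = $7,517
Check: goods available $11,003 = COGS $3,486 + ending $7,517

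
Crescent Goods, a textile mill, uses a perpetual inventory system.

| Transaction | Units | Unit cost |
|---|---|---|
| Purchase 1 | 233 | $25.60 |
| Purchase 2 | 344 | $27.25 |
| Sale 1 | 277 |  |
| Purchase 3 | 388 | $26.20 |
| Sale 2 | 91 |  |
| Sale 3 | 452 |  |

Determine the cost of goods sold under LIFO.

COGS = $21,792.40

Sale 1 (277) [LIFO — newest first]: 277 @ $27.25 = $7,548.25
Sale 2 (91) [LIFO — newest first]: 91 @ $26.20 = $2,384.20
Sale 3 (452) [LIFO — newest first]: 297 @ $26.20 + 67 @ $27.25 + 88 @ $25.60 = $11,859.95
Total COGS = $7,548.25 + $2,384.20 + $11,859.95 = $21,792.40
Ending inventory: 145 @ $25.60 = $3,712.00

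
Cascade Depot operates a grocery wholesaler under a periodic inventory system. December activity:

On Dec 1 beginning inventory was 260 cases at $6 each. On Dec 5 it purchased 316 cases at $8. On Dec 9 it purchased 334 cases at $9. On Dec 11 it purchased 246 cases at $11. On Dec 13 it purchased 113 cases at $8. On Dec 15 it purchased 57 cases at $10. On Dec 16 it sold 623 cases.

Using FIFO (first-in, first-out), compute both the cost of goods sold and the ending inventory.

Dec 16, 623 sold [FIFO — oldest first]: 260 @ $6 + 316 @ $8 + 47 @ $9 = $4,511
Ending inventory: 287 @ $9 + 246 @ $11 + 113 @ $8 + 57 @ $10 = $6,763

COGS = $4,511; ending inventory = $6,763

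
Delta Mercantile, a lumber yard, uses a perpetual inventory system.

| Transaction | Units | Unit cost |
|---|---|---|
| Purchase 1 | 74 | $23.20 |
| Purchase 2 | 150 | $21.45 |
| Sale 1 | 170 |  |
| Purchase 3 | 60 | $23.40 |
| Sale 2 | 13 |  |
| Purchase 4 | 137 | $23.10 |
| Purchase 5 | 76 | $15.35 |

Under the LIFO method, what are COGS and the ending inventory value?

Sale 1 (170) [LIFO — newest first]: 150 @ $21.45 + 20 @ $23.20 = $3,681.50
Sale 2 (13) [LIFO — newest first]: 13 @ $23.40 = $304.20
Total COGS = $3,681.50 + $304.20 = $3,985.70
Ending inventory: 54 @ $23.20 + 47 @ $23.40 + 137 @ $23.10 + 76 @ $15.35 = $6,683.90

COGS = $3,985.70; ending inventory = $6,683.90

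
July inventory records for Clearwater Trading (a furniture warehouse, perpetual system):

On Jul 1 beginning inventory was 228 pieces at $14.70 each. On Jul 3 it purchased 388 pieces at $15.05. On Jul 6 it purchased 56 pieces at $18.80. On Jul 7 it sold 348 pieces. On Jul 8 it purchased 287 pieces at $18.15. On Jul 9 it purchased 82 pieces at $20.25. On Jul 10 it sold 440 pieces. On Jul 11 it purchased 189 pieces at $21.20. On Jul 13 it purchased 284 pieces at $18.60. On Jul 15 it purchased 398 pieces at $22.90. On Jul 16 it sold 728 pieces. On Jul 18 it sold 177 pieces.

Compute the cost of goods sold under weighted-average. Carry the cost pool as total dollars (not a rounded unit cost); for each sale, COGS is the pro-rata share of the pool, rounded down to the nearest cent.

After Jul 1: 228 on hand, pool $3,351.60 (≈ $14.7000 each)
After Jul 3: 616 on hand, pool $9,191.00 (≈ $14.9205 each)
After Jul 6: 672 on hand, pool $10,243.80 (≈ $15.2438 each)
Jul 7, sell 348: 348/672 × $10,243.80 → $5,304.82
After Jul 8: 611 on hand, pool $10,148.03 (≈ $16.6089 each)
After Jul 9: 693 on hand, pool $11,808.53 (≈ $17.0397 each)
Jul 10, sell 440: 440/693 × $11,808.53 → $7,497.47
After Jul 11: 442 on hand, pool $8,317.86 (≈ $18.8187 each)
After Jul 13: 726 on hand, pool $13,600.26 (≈ $18.7331 each)
After Jul 15: 1124 on hand, pool $22,714.46 (≈ $20.2086 each)
Jul 16, sell 728: 728/1124 × $22,714.46 → $14,711.85
Jul 18, sell 177: 177/396 × $8,002.61 → $3,576.92
Total COGS = $5,304.82 + $7,497.47 + $14,711.85 + $3,576.92 = $31,091.06
Ending inventory (cost pool remaining) = $4,425.69

COGS = $31,091.06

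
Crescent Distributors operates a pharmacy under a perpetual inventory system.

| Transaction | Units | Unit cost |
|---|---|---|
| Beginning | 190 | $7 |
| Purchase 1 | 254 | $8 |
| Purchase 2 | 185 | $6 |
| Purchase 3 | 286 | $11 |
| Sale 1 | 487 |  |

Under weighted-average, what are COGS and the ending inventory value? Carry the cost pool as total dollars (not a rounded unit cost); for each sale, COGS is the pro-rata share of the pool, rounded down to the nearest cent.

COGS = $4,054.60; ending inventory = $3,563.40

After Beginning: 190 on hand, pool $1,330.00 (≈ $7.0000 each)
After Purchase 1: 444 on hand, pool $3,362.00 (≈ $7.5721 each)
After Purchase 2: 629 on hand, pool $4,472.00 (≈ $7.1097 each)
After Purchase 3: 915 on hand, pool $7,618.00 (≈ $8.3257 each)
Sale 1, sell 487: 487/915 × $7,618.00 → $4,054.60
Ending inventory (cost pool remaining) = $3,563.40
Check: goods available $7,618.00 = COGS $4,054.60 + ending $3,563.40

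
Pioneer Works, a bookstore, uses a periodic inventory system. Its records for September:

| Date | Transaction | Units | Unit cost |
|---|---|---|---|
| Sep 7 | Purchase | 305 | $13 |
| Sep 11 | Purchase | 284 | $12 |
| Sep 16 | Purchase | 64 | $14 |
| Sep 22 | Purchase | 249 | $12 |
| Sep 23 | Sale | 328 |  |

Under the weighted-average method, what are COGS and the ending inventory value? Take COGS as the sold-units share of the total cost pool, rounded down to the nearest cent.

Sep 23, sell 328: 328/902 × $11,257.00 → $4,093.45
Ending inventory (cost pool remaining) = $7,163.55

COGS = $4,093.45; ending inventory = $7,163.55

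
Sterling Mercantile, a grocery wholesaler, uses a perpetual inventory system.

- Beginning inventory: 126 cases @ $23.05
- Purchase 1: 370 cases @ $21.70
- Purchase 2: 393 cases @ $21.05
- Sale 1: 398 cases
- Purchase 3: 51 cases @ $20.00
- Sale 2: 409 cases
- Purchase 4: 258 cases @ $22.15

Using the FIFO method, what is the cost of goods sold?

COGS = $17,479.85

Sale 1 (398) [FIFO — oldest first]: 126 @ $23.05 + 272 @ $21.70 = $8,806.70
Sale 2 (409) [FIFO — oldest first]: 98 @ $21.70 + 311 @ $21.05 = $8,673.15
Total COGS = $8,806.70 + $8,673.15 = $17,479.85
Ending inventory: 82 @ $21.05 + 51 @ $20.00 + 258 @ $22.15 = $8,460.80
Check: goods available $25,940.65 = COGS $17,479.85 + ending $8,460.80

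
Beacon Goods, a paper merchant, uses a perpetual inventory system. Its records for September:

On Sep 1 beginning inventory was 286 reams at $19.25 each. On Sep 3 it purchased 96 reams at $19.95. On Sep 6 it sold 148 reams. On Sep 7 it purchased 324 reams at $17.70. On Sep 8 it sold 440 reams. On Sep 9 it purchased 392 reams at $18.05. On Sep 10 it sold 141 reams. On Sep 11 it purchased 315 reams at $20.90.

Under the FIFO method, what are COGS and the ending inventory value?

Sep 6, 148 sold [FIFO — oldest first]: 148 @ $19.25 = $2,849.00
Sep 8, 440 sold [FIFO — oldest first]: 138 @ $19.25 + 96 @ $19.95 + 206 @ $17.70 = $8,217.90
Sep 10, 141 sold [FIFO — oldest first]: 118 @ $17.70 + 23 @ $18.05 = $2,503.75
Total COGS = $2,849.00 + $8,217.90 + $2,503.75 = $13,570.65
Ending inventory: 369 @ $18.05 + 315 @ $20.90 = $13,243.95

COGS = $13,570.65; ending inventory = $13,243.95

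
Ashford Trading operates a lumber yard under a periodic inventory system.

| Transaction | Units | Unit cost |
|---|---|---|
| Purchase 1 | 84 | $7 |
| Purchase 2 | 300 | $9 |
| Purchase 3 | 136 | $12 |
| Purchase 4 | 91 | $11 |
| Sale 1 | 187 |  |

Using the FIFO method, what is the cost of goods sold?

Sale 1 (187) [FIFO — oldest first]: 84 @ $7 + 103 @ $9 = $1,515
Ending inventory: 197 @ $9 + 136 @ $12 + 91 @ $11 = $4,406
Check: goods available $5,921 = COGS $1,515 + ending $4,406

COGS = $1,515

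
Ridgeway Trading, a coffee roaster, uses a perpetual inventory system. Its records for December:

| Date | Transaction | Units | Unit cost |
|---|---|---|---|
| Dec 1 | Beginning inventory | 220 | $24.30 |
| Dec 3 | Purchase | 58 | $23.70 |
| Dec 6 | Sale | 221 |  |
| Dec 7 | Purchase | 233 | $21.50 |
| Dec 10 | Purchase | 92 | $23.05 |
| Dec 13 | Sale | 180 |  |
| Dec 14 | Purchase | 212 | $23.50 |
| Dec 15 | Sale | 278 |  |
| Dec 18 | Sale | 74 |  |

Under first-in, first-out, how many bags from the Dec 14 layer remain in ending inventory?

Dec 6, 221 sold [FIFO — oldest first]: 220 @ $24.30 + 1 @ $23.70 = $5,369.70
Dec 13, 180 sold [FIFO — oldest first]: 57 @ $23.70 + 123 @ $21.50 = $3,995.40
Dec 15, 278 sold [FIFO — oldest first]: 110 @ $21.50 + 92 @ $23.05 + 76 @ $23.50 = $6,271.60
Dec 18, 74 sold [FIFO — oldest first]: 74 @ $23.50 = $1,739.00
Total COGS = $5,369.70 + $3,995.40 + $6,271.60 + $1,739.00 = $17,375.70
Ending inventory: 62 @ $23.50 = $1,457.00

62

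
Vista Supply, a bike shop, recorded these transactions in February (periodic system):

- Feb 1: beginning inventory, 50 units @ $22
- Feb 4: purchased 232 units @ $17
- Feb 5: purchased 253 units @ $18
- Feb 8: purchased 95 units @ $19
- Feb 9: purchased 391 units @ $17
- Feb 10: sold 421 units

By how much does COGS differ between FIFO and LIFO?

FIFO COGS: 50 @ $22 + 232 @ $17 + 139 @ $18 = $7,546
LIFO COGS: 391 @ $17 + 30 @ $19 = $7,217
Difference = |$7,546 − $7,217| = $329

$329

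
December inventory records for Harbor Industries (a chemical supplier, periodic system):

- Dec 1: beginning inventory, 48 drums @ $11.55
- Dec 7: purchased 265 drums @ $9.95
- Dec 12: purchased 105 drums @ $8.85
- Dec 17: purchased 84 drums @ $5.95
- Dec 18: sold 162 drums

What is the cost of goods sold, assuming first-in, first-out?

COGS = $1,688.70

Dec 18, 162 sold [FIFO — oldest first]: 48 @ $11.55 + 114 @ $9.95 = $1,688.70
Ending inventory: 151 @ $9.95 + 105 @ $8.85 + 84 @ $5.95 = $2,931.50
Check: goods available $4,620.20 = COGS $1,688.70 + ending $2,931.50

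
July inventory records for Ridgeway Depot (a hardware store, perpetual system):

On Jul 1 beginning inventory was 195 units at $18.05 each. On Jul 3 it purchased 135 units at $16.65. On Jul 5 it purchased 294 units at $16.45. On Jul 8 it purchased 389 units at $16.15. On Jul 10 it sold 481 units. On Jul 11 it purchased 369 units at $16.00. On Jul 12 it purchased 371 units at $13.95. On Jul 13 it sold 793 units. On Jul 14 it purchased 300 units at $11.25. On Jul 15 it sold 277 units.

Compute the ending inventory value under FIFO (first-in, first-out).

Jul 10, 481 sold [FIFO — oldest first]: 195 @ $18.05 + 135 @ $16.65 + 151 @ $16.45 = $8,251.45
Jul 13, 793 sold [FIFO — oldest first]: 143 @ $16.45 + 389 @ $16.15 + 261 @ $16.00 = $12,810.70
Jul 15, 277 sold [FIFO — oldest first]: 108 @ $16.00 + 169 @ $13.95 = $4,085.55
Total COGS = $8,251.45 + $12,810.70 + $4,085.55 = $25,147.70
Ending inventory: 202 @ $13.95 + 300 @ $11.25 = $6,192.90

Ending inventory = $6,192.90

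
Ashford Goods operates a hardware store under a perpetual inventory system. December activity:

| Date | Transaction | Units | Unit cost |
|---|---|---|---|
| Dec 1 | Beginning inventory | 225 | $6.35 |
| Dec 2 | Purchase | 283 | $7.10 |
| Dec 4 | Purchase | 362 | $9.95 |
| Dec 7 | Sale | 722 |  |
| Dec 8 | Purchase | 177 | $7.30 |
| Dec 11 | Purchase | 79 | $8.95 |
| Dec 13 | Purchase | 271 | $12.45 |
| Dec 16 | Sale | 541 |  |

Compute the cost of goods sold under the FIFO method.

Dec 7, 722 sold [FIFO — oldest first]: 225 @ $6.35 + 283 @ $7.10 + 214 @ $9.95 = $5,567.35
Dec 16, 541 sold [FIFO — oldest first]: 148 @ $9.95 + 177 @ $7.30 + 79 @ $8.95 + 137 @ $12.45 = $5,177.40
Total COGS = $5,567.35 + $5,177.40 = $10,744.75
Ending inventory: 134 @ $12.45 = $1,668.30
Check: goods available $12,413.05 = COGS $10,744.75 + ending $1,668.30

COGS = $10,744.75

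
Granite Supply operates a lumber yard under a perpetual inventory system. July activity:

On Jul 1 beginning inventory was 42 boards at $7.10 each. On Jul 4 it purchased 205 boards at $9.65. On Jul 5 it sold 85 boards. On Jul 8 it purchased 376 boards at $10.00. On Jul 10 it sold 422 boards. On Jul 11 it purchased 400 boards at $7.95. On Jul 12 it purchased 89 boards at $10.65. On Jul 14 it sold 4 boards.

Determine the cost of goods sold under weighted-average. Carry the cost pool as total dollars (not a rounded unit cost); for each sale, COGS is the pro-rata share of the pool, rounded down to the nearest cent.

COGS = $4,938.59

After Jul 1: 42 on hand, pool $298.20 (≈ $7.1000 each)
After Jul 4: 247 on hand, pool $2,276.45 (≈ $9.2164 each)
Jul 5, sell 85: 85/247 × $2,276.45 → $783.39
After Jul 8: 538 on hand, pool $5,253.06 (≈ $9.7641 each)
Jul 10, sell 422: 422/538 × $5,253.06 → $4,120.42
After Jul 11: 516 on hand, pool $4,312.64 (≈ $8.3578 each)
After Jul 12: 605 on hand, pool $5,260.49 (≈ $8.6950 each)
Jul 14, sell 4: 4/605 × $5,260.49 → $34.78
Total COGS = $783.39 + $4,120.42 + $34.78 = $4,938.59
Ending inventory (cost pool remaining) = $5,225.71
Check: goods available $10,164.30 = COGS $4,938.59 + ending $5,225.71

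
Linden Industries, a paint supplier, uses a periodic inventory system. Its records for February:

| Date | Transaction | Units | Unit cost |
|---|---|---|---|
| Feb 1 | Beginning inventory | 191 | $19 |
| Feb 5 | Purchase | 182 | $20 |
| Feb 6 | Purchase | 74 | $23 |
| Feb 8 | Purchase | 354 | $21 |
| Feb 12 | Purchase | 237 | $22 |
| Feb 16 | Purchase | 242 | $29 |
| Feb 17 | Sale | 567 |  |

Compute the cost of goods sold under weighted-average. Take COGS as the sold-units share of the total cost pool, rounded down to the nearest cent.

Feb 17, sell 567: 567/1280 × $28,637.00 → $12,685.29
Ending inventory (cost pool remaining) = $15,951.71

COGS = $12,685.29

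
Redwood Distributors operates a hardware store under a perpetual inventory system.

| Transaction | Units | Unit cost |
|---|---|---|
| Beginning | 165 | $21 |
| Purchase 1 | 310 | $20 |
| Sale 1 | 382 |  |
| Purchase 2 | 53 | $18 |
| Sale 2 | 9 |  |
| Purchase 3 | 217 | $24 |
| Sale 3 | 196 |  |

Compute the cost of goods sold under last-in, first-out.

COGS = $12,578

Sale 1 (382) [LIFO — newest first]: 310 @ $20 + 72 @ $21 = $7,712
Sale 2 (9) [LIFO — newest first]: 9 @ $18 = $162
Sale 3 (196) [LIFO — newest first]: 196 @ $24 = $4,704
Total COGS = $7,712 + $162 + $4,704 = $12,578
Ending inventory: 93 @ $21 + 44 @ $18 + 21 @ $24 = $3,249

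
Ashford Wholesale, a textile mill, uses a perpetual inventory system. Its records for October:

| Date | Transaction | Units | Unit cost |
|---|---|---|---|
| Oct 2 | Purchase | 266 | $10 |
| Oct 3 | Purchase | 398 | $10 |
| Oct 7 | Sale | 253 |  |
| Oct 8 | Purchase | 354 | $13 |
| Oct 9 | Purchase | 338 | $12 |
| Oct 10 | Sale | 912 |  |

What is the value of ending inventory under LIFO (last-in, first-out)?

Ending inventory = $1,910

Oct 7, 253 sold [LIFO — newest first]: 253 @ $10 = $2,530
Oct 10, 912 sold [LIFO — newest first]: 338 @ $12 + 354 @ $13 + 145 @ $10 + 75 @ $10 = $10,858
Total COGS = $2,530 + $10,858 = $13,388
Ending inventory: 191 @ $10 = $1,910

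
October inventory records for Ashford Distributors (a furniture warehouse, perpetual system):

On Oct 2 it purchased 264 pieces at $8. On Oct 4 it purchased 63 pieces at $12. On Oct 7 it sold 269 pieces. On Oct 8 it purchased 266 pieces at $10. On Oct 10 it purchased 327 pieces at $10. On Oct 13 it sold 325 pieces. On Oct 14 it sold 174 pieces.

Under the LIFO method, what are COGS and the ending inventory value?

Oct 7, 269 sold [LIFO — newest first]: 63 @ $12 + 206 @ $8 = $2,404
Oct 13, 325 sold [LIFO — newest first]: 325 @ $10 = $3,250
Oct 14, 174 sold [LIFO — newest first]: 2 @ $10 + 172 @ $10 = $1,740
Total COGS = $2,404 + $3,250 + $1,740 = $7,394
Ending inventory: 58 @ $8 + 94 @ $10 = $1,404
Check: goods available $8,798 = COGS $7,394 + ending $1,404

COGS = $7,394; ending inventory = $1,404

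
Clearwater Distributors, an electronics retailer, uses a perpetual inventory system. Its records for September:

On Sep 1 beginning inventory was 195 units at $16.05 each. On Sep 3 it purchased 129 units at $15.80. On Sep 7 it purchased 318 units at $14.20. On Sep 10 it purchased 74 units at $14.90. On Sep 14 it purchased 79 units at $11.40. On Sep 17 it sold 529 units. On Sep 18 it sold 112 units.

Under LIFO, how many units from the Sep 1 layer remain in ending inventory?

154

Sep 17, 529 sold [LIFO — newest first]: 79 @ $11.40 + 74 @ $14.90 + 318 @ $14.20 + 58 @ $15.80 = $7,435.20
Sep 18, 112 sold [LIFO — newest first]: 71 @ $15.80 + 41 @ $16.05 = $1,779.85
Total COGS = $7,435.20 + $1,779.85 = $9,215.05
Ending inventory: 154 @ $16.05 = $2,471.70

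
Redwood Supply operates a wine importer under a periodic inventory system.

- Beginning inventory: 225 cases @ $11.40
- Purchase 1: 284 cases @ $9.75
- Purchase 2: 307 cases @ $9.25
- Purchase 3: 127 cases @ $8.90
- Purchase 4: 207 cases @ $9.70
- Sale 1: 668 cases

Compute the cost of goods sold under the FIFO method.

COGS = $6,804.75

Sale 1 (668) [FIFO — oldest first]: 225 @ $11.40 + 284 @ $9.75 + 159 @ $9.25 = $6,804.75
Ending inventory: 148 @ $9.25 + 127 @ $8.90 + 207 @ $9.70 = $4,507.20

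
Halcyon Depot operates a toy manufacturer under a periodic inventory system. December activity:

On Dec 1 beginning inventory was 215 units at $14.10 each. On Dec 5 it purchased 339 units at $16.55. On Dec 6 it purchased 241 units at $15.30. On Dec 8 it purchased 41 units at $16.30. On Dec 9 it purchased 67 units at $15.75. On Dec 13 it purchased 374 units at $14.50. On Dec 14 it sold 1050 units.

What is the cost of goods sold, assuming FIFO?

Dec 14, 1050 sold [FIFO — oldest first]: 215 @ $14.10 + 339 @ $16.55 + 241 @ $15.30 + 41 @ $16.30 + 67 @ $15.75 + 147 @ $14.50 = $16,184.30
Ending inventory: 227 @ $14.50 = $3,291.50

COGS = $16,184.30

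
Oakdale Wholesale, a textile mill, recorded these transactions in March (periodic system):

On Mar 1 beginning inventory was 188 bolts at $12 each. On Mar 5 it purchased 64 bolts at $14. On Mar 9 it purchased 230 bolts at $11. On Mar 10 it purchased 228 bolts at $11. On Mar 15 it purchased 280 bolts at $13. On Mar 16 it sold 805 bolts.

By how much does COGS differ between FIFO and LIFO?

FIFO COGS: 188 @ $12 + 64 @ $14 + 230 @ $11 + 228 @ $11 + 95 @ $13 = $9,425
LIFO COGS: 280 @ $13 + 228 @ $11 + 230 @ $11 + 64 @ $14 + 3 @ $12 = $9,610
Difference = |$9,425 − $9,610| = $185

$185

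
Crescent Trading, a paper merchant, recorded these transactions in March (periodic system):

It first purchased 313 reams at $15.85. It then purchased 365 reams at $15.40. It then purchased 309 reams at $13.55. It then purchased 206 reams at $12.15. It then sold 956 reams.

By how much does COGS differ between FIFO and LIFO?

FIFO COGS: 313 @ $15.85 + 365 @ $15.40 + 278 @ $13.55 = $14,348.95
LIFO COGS: 206 @ $12.15 + 309 @ $13.55 + 365 @ $15.40 + 76 @ $15.85 = $13,515.45
Difference = |$14,348.95 − $13,515.45| = $833.50

$833.50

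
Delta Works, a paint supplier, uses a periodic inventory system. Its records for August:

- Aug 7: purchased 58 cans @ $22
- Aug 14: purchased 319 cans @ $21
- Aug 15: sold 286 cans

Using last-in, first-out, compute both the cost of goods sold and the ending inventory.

Aug 15, 286 sold [LIFO — newest first]: 286 @ $21 = $6,006
Ending inventory: 58 @ $22 + 33 @ $21 = $1,969

COGS = $6,006; ending inventory = $1,969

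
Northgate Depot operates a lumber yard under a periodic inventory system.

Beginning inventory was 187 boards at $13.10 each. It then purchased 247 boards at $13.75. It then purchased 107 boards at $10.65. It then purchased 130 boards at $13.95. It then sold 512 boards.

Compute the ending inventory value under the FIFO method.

Sale 1 (512) [FIFO — oldest first]: 187 @ $13.10 + 247 @ $13.75 + 78 @ $10.65 = $6,676.65
Ending inventory: 29 @ $10.65 + 130 @ $13.95 = $2,122.35

Ending inventory = $2,122.35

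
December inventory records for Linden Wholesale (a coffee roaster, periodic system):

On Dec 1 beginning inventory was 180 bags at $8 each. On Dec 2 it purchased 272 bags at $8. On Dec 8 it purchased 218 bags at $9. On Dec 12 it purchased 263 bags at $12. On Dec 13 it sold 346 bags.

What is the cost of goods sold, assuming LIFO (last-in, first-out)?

COGS = $3,903

Dec 13, 346 sold [LIFO — newest first]: 263 @ $12 + 83 @ $9 = $3,903
Ending inventory: 180 @ $8 + 272 @ $8 + 135 @ $9 = $4,831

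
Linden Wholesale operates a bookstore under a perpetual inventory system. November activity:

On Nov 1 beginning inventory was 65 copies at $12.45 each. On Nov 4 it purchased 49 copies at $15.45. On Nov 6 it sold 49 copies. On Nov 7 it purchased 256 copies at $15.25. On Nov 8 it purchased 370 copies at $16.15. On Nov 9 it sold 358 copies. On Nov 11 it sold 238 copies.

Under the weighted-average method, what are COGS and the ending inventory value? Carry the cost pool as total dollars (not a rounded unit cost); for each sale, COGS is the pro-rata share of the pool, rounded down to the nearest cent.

After Nov 1: 65 on hand, pool $809.25 (≈ $12.4500 each)
After Nov 4: 114 on hand, pool $1,566.30 (≈ $13.7395 each)
Nov 6, sell 49: 49/114 × $1,566.30 → $673.23
After Nov 7: 321 on hand, pool $4,797.07 (≈ $14.9441 each)
After Nov 8: 691 on hand, pool $10,772.57 (≈ $15.5898 each)
Nov 9, sell 358: 358/691 × $10,772.57 → $5,581.15
Nov 11, sell 238: 238/333 × $5,191.42 → $3,710.38
Total COGS = $673.23 + $5,581.15 + $3,710.38 = $9,964.76
Ending inventory (cost pool remaining) = $1,481.04
Check: goods available $11,445.80 = COGS $9,964.76 + ending $1,481.04

COGS = $9,964.76; ending inventory = $1,481.04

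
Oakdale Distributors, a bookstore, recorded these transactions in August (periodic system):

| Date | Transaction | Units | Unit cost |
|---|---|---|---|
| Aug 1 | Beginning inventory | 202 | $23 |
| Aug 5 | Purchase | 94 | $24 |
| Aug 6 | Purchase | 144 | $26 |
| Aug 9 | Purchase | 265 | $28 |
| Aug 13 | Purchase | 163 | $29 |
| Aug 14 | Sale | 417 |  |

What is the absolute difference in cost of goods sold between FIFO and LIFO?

FIFO COGS: 202 @ $23 + 94 @ $24 + 121 @ $26 = $10,048
LIFO COGS: 163 @ $29 + 254 @ $28 = $11,839
Difference = |$10,048 − $11,839| = $1,791

$1,791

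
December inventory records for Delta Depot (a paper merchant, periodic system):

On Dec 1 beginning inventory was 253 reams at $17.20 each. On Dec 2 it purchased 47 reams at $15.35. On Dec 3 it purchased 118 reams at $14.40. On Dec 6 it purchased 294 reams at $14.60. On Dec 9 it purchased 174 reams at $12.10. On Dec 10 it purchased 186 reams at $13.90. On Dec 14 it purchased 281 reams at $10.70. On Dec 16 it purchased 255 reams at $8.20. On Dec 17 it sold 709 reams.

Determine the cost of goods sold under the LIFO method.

Dec 17, 709 sold [LIFO — newest first]: 255 @ $8.20 + 281 @ $10.70 + 173 @ $13.90 = $7,502.40
Ending inventory: 253 @ $17.20 + 47 @ $15.35 + 118 @ $14.40 + 294 @ $14.60 + 174 @ $12.10 + 13 @ $13.90 = $13,350.75

COGS = $7,502.40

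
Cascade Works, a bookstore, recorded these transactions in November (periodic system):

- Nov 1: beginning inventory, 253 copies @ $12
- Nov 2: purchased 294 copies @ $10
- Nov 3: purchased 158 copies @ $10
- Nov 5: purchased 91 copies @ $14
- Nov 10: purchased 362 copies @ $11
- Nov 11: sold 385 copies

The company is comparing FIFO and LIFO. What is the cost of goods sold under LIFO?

COGS = $4,304

FIFO COGS: 253 @ $12 + 132 @ $10 = $4,356
LIFO COGS: 362 @ $11 + 23 @ $14 = $4,304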